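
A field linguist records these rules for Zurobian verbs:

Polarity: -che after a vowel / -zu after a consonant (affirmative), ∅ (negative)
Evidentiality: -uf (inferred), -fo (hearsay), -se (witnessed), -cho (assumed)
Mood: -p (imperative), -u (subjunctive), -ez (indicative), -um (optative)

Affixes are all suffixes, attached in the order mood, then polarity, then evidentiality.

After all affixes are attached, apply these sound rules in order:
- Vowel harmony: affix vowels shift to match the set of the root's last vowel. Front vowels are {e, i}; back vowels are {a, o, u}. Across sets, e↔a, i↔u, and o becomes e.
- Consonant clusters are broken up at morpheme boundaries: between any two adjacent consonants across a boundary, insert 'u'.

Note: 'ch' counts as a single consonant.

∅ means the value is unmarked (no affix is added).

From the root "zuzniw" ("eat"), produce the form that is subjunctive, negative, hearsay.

Attach mood subjunctive -u → zuzniwu.
polarity = negative: zero marking, form stays zuzniwu.
Attach evidentiality hearsay -fo → zuzniwufo.
Apply vowel harmony: zuzniwufo → zuzniwife.
Epenthesis: no change.

zuzniwife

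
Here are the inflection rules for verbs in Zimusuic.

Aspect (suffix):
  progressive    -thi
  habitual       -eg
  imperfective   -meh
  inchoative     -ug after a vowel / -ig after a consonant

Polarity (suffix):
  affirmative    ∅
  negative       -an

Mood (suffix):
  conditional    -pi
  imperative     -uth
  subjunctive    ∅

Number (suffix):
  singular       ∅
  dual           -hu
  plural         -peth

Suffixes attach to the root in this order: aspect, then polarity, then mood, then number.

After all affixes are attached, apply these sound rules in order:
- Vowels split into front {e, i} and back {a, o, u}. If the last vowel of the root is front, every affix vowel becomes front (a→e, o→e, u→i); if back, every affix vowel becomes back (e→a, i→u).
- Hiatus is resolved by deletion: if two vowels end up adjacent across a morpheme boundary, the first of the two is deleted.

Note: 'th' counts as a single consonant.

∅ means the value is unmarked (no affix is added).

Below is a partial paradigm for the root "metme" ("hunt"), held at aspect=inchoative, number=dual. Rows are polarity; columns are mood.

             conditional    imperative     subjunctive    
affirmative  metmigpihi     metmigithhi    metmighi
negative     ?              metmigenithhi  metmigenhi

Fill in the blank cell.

metmigenpihi

Attach aspect inchoative -ug (after vowel 'e') → metmeug.
Attach polarity negative -an → metmeugan.
Attach mood conditional -pi → metmeuganpi.
Attach number dual -hu → metmeuganpihu.
Apply vowel harmony: metmeuganpihu → metmeigenpihi.
Apply vowel deletion: metmeigenpihi → metmigenpihi.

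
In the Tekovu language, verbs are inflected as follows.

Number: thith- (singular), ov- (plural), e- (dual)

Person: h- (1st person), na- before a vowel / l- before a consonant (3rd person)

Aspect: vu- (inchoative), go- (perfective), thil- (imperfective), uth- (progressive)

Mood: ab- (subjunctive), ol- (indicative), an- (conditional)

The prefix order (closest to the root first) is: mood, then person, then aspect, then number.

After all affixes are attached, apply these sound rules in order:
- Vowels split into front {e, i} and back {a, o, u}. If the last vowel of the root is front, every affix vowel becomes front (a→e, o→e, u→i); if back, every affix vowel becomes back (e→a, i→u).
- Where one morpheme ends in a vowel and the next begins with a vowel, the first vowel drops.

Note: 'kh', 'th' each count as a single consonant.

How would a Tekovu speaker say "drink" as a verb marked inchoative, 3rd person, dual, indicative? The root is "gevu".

avunolgevu

Attach mood indicative ol- → olgevu.
Attach person 3rd person na- (before vowel 'o') → naolgevu.
Attach aspect inchoative vu- → vunaolgevu.
Attach number dual e- → evunaolgevu.
Apply vowel harmony: evunaolgevu → avunaolgevu.
Apply vowel deletion: avunaolgevu → avunolgevu.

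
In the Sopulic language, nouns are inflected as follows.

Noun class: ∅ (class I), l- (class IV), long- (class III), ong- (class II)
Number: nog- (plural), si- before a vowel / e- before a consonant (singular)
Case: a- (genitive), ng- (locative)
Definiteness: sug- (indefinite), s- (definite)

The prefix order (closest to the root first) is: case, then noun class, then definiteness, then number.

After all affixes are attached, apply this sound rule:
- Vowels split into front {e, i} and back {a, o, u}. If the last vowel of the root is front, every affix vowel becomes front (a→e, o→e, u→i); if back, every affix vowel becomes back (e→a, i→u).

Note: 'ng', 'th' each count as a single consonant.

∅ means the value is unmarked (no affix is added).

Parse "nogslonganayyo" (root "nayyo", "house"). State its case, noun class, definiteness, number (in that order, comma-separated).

genitive, class III, definite, plural

Segment: nog-s-long-a-nayyo.
case: a- → genitive.
noun class: long- → class III.
definiteness: s- → definite.
number: nog- → plural.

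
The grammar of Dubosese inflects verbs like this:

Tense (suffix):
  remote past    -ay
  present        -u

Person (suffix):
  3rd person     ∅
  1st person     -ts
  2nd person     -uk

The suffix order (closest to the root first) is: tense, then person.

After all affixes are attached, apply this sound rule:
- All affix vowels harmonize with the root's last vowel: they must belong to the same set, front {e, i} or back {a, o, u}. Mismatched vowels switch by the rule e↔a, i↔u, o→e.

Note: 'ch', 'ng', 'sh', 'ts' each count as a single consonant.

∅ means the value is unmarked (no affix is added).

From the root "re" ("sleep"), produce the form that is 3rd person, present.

Attach tense present -u → reu.
person = 3rd person: zero marking, form stays reu.
Apply vowel harmony: reu → rei.

rei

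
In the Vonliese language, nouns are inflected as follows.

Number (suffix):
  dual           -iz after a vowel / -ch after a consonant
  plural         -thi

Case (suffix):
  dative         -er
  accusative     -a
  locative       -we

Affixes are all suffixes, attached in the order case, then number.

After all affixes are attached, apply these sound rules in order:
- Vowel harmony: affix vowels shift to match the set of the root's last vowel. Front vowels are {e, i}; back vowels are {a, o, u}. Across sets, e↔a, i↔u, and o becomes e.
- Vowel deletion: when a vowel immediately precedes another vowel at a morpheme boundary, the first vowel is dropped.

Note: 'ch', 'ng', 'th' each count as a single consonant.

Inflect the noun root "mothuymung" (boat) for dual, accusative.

Attach case accusative -a → mothuymunga.
Attach number dual -iz (after vowel 'a') → mothuymungaiz.
Apply vowel harmony: mothuymungaiz → mothuymungauz.
Apply vowel deletion: mothuymungauz → mothuymunguz.

mothuymunguz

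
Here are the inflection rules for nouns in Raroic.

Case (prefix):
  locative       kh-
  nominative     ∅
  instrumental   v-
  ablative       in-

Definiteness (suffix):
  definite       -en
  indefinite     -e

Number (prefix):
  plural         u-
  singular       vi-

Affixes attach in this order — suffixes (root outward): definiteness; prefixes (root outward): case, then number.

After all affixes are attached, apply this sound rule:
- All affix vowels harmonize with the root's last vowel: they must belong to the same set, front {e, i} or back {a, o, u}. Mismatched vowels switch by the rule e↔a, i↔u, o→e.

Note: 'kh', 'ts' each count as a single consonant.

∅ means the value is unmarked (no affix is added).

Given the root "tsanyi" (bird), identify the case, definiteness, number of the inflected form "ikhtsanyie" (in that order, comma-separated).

Segment: u-kh-tsanyi-e.
case: kh- → locative.
definiteness: -e → indefinite.
number: u- → plural.

locative, indefinite, plural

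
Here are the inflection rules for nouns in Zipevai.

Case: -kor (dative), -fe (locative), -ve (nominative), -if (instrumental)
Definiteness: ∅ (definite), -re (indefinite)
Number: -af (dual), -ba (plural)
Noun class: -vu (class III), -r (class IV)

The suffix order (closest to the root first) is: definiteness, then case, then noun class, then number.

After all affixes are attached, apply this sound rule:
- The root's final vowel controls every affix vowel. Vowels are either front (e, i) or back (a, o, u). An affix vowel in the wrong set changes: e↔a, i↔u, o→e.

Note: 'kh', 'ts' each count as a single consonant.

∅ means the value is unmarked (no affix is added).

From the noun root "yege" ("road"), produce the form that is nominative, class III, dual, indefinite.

yegerevevief

Attach definiteness indefinite -re → yegere.
Attach case nominative -ve → yegereve.
Attach noun class class III -vu → yegerevevu.
Attach number dual -af → yegerevevuaf.
Apply vowel harmony: yegerevevuaf → yegerevevief.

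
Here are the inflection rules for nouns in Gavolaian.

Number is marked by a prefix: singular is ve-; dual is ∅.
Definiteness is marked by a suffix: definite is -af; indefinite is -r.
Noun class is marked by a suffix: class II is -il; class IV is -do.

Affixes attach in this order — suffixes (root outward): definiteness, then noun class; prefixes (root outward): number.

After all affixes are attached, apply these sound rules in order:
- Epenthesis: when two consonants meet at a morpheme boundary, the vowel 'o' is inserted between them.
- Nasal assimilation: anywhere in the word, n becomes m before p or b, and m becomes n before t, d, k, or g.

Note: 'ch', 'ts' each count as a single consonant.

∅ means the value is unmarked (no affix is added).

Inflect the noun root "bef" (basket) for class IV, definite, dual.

number = dual: zero marking, form stays bef.
Attach definiteness definite -af → befaf.
Attach noun class class IV -do → befafdo.
Apply epenthesis: befafdo → befafodo.
Nasal assimilation: no change.

befafodo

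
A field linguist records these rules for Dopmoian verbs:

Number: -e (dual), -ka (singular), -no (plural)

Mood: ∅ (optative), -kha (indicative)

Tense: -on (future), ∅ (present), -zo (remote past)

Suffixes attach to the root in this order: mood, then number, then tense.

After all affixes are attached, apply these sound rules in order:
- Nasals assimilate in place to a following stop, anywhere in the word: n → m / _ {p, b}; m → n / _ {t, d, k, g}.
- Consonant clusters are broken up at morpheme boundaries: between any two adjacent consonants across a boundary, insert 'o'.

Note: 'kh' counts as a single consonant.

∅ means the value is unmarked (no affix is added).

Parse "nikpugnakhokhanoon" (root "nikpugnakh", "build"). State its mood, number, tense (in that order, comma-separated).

indicative, plural, future

Segment: nikpugnakh-kha-no-on.
mood: -kha → indicative.
number: -no → plural.
tense: -on → future.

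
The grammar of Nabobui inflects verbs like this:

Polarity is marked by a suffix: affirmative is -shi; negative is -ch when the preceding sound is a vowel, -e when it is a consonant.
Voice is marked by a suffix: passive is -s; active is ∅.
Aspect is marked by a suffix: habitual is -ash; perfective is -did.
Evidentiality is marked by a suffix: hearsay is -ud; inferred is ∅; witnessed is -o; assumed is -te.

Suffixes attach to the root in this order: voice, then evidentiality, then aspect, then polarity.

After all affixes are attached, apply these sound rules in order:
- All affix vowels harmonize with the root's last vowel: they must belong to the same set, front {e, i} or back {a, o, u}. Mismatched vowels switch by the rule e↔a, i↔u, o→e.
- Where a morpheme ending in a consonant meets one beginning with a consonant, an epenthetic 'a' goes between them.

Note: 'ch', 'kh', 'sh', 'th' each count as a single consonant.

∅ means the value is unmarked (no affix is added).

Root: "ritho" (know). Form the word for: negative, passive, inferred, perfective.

Attach voice passive -s → rithos.
evidentiality = inferred: zero marking, form stays rithos.
Attach aspect perfective -did → rithosdid.
Attach polarity negative -e (after consonant 'd') → rithosdide.
Apply vowel harmony: rithosdide → rithosduda.
Apply epenthesis: rithosduda → rithosaduda.

rithosaduda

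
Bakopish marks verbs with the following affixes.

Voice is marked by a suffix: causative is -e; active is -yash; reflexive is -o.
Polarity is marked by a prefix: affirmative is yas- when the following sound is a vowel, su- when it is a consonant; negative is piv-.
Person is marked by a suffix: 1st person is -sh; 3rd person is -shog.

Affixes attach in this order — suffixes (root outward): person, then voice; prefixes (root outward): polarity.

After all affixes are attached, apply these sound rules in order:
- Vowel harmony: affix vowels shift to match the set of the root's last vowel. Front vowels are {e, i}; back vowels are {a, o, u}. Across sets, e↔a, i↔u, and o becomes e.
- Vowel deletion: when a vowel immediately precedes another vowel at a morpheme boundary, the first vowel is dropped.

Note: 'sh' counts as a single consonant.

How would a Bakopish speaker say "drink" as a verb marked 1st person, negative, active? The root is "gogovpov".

puvgogovpovshyash

Attach person 1st person -sh → gogovpovsh.
Attach voice active -yash → gogovpovshyash.
Attach polarity negative piv- → pivgogovpovshyash.
Apply vowel harmony: pivgogovpovshyash → puvgogovpovshyash.
Vowel deletion: no change.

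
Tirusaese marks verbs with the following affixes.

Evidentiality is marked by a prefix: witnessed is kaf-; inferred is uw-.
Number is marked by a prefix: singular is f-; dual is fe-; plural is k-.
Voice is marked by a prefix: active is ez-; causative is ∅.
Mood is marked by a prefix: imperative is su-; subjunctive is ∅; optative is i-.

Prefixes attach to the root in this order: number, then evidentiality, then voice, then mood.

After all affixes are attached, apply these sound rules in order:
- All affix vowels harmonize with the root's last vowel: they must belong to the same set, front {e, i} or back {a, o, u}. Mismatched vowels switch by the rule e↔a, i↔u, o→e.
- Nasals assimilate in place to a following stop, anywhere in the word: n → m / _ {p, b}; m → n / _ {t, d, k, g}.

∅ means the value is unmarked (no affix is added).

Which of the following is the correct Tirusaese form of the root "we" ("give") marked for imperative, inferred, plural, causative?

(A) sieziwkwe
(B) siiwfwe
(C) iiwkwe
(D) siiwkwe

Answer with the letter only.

Attach number plural k- → kwe.
Attach evidentiality inferred uw- → uwkwe.
voice = causative: zero marking, form stays uwkwe.
Attach mood imperative su- → suuwkwe.
Apply vowel harmony: suuwkwe → siiwkwe.
Nasal assimilation: no change.
So the correct form is siiwkwe, option (D).
(A) sieziwkwe is wrong: it uses active instead of causative for voice.
(C) iiwkwe is wrong: it uses optative instead of imperative for mood.
(B) siiwfwe is wrong: it uses singular instead of plural for number.

D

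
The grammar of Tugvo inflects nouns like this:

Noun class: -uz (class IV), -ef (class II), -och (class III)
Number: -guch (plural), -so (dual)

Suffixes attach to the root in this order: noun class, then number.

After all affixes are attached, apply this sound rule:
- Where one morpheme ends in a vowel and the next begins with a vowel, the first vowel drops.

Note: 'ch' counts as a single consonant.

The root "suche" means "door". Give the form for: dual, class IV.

Attach noun class class IV -uz → sucheuz.
Attach number dual -so → sucheuzso.
Apply vowel deletion: sucheuzso → suchuzso.

suchuzso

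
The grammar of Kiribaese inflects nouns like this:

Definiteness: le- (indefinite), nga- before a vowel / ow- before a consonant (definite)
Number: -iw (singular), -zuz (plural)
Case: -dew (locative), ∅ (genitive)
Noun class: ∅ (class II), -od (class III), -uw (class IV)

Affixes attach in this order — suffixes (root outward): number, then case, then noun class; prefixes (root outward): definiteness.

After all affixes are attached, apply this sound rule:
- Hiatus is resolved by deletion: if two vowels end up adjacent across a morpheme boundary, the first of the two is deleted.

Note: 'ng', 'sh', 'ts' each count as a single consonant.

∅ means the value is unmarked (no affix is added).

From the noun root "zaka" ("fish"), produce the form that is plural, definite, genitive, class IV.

owzakazuzuw

Attach number plural -zuz → zakazuz.
Attach definiteness definite ow- (before consonant 'z') → owzakazuz.
case = genitive: zero marking, form stays owzakazuz.
Attach noun class class IV -uw → owzakazuzuw.
Vowel deletion: no change.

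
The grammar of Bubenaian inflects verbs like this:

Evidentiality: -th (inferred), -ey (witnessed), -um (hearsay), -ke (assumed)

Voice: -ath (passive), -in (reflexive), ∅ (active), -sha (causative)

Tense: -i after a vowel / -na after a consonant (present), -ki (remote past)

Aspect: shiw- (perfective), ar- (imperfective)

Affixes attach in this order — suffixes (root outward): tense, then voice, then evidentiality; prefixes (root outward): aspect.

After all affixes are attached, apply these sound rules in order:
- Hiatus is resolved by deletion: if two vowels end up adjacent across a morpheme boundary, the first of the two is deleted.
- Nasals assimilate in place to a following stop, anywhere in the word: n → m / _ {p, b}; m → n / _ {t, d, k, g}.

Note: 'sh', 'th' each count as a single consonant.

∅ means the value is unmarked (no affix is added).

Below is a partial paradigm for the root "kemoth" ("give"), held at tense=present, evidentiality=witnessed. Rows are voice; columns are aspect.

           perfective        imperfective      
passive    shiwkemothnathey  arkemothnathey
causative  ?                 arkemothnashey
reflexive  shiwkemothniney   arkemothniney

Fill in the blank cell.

Attach tense present -na (after consonant 'th') → kemothna.
Attach voice causative -sha → kemothnasha.
Attach evidentiality witnessed -ey → kemothnashaey.
Attach aspect perfective shiw- → shiwkemothnashaey.
Apply vowel deletion: shiwkemothnashaey → shiwkemothnashey.
Nasal assimilation: no change.

shiwkemothnashey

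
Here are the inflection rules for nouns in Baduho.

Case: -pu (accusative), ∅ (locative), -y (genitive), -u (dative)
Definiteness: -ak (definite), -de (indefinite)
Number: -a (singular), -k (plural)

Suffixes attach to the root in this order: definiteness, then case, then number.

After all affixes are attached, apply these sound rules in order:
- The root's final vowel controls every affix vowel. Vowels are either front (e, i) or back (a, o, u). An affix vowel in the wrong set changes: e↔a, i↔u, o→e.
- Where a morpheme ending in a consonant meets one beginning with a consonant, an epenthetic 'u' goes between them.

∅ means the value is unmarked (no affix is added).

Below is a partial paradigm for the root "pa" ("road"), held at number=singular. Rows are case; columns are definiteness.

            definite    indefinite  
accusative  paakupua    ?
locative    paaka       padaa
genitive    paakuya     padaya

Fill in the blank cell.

padapua

Attach definiteness indefinite -de → pade.
Attach case accusative -pu → padepu.
Attach number singular -a → padepua.
Apply vowel harmony: padepua → padapua.
Epenthesis: no change.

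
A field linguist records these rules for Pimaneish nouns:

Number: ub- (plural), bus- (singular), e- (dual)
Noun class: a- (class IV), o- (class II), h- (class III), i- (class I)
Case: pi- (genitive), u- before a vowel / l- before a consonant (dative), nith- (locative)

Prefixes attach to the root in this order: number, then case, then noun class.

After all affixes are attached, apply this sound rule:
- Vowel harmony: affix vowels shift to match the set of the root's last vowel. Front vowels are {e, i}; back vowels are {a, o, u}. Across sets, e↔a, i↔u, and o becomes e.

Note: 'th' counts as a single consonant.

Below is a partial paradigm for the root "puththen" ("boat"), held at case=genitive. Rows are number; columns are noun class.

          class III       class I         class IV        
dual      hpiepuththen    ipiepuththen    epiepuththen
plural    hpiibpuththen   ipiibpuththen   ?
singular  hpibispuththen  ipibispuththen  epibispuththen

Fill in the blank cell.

Attach number plural ub- → ubpuththen.
Attach case genitive pi- → piubpuththen.
Attach noun class class IV a- → apiubpuththen.
Apply vowel harmony: apiubpuththen → epiibpuththen.

epiibpuththen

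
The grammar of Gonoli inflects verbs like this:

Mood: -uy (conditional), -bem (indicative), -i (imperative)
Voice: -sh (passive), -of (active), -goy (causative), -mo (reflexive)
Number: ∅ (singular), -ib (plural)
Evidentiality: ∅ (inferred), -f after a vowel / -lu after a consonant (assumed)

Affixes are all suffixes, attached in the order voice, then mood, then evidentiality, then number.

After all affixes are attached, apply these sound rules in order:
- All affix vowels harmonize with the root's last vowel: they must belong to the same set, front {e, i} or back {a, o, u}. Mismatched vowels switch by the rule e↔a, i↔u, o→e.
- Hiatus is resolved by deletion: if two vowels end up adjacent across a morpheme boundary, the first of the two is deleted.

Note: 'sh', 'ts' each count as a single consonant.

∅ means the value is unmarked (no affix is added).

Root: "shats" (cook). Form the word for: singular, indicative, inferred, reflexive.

shatsmobam

Attach voice reflexive -mo → shatsmo.
Attach mood indicative -bem → shatsmobem.
evidentiality = inferred: zero marking, form stays shatsmobem.
number = singular: zero marking, form stays shatsmobem.
Apply vowel harmony: shatsmobem → shatsmobam.
Vowel deletion: no change.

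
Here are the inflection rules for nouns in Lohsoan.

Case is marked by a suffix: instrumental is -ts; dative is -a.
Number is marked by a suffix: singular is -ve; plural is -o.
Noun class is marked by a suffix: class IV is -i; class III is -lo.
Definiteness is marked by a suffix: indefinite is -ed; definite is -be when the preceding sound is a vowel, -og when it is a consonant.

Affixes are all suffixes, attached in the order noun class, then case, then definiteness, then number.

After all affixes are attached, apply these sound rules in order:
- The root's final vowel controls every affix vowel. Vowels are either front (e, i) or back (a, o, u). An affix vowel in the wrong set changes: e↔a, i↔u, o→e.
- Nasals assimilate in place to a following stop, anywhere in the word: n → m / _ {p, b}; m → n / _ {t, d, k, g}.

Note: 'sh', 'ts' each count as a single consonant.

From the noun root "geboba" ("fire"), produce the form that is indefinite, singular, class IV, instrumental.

gebobautsadva

Attach noun class class IV -i → gebobai.
Attach case instrumental -ts → gebobaits.
Attach definiteness indefinite -ed → gebobaitsed.
Attach number singular -ve → gebobaitsedve.
Apply vowel harmony: gebobaitsedve → gebobautsadva.
Nasal assimilation: no change.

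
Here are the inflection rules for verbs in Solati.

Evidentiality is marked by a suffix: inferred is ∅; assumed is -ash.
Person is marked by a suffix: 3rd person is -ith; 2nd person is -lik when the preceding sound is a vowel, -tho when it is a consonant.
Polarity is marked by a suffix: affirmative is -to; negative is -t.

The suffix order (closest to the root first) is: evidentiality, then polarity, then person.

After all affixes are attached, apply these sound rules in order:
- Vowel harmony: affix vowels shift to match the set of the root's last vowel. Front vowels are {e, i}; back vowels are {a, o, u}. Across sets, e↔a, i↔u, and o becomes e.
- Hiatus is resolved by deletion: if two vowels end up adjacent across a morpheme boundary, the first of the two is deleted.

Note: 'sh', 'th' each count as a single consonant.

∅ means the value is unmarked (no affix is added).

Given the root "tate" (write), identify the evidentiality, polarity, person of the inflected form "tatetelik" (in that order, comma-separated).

inferred, affirmative, 2nd person

Segment: tate-to-lik.
evidentiality: ∅ → inferred.
polarity: -to → affirmative.
person: -lik/tho → 2nd person.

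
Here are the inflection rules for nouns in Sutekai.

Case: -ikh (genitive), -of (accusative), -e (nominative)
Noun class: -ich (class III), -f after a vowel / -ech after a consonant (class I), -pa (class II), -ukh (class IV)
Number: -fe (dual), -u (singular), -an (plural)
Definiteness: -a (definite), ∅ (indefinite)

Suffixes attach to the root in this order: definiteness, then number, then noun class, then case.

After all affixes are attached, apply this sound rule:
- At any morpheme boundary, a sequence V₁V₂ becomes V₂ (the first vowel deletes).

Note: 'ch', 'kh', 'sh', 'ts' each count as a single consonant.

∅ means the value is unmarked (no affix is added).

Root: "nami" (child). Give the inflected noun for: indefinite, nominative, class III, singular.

definiteness = indefinite: zero marking, form stays nami.
Attach number singular -u → namiu.
Attach noun class class III -ich → namiuich.
Attach case nominative -e → namiuiche.
Apply vowel deletion: namiuiche → namiche.

namiche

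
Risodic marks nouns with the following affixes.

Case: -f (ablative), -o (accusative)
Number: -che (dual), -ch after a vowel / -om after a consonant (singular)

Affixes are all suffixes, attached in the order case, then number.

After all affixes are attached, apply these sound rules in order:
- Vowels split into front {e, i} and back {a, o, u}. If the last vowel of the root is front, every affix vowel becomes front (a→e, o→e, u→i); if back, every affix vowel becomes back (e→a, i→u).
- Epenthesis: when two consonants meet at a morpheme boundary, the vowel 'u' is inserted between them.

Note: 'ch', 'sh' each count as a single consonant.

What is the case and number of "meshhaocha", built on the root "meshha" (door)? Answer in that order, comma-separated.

accusative, dual

Segment: meshha-o-che.
case: -o → accusative.
number: -che → dual.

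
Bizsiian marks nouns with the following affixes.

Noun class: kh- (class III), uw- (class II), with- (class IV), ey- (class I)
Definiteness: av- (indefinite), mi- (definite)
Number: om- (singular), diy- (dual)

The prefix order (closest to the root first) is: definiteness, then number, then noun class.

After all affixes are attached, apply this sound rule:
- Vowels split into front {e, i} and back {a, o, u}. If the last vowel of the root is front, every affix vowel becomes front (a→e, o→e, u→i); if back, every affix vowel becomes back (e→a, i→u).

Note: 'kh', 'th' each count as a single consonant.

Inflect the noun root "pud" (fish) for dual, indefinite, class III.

khduyavpud

Attach definiteness indefinite av- → avpud.
Attach number dual diy- → diyavpud.
Attach noun class class III kh- → khdiyavpud.
Apply vowel harmony: khdiyavpud → khduyavpud.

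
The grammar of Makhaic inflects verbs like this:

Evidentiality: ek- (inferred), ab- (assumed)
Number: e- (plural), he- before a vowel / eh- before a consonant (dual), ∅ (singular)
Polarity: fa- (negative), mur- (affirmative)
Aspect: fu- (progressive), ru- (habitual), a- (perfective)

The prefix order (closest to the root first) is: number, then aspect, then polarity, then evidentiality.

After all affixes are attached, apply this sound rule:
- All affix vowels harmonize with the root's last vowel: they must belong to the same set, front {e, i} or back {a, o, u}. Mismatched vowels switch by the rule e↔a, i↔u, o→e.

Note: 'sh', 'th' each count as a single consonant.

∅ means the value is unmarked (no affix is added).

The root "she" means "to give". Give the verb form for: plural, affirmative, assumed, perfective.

ebmireeshe

Attach number plural e- → eshe.
Attach aspect perfective a- → aeshe.
Attach polarity affirmative mur- → muraeshe.
Attach evidentiality assumed ab- → abmuraeshe.
Apply vowel harmony: abmuraeshe → ebmireeshe.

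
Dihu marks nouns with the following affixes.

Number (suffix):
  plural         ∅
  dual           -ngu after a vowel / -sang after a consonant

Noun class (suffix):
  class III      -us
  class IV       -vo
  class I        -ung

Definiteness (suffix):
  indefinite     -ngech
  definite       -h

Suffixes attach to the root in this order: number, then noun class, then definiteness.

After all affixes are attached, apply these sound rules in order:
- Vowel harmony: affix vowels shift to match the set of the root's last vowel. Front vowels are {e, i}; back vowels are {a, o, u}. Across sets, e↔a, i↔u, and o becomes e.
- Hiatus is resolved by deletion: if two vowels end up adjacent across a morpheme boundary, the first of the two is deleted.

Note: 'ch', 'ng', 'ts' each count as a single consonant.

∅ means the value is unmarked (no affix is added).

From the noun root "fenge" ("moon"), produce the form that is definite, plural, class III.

number = plural: zero marking, form stays fenge.
Attach noun class class III -us → fengeus.
Attach definiteness definite -h → fengeush.
Apply vowel harmony: fengeush → fengeish.
Apply vowel deletion: fengeish → fengish.

fengish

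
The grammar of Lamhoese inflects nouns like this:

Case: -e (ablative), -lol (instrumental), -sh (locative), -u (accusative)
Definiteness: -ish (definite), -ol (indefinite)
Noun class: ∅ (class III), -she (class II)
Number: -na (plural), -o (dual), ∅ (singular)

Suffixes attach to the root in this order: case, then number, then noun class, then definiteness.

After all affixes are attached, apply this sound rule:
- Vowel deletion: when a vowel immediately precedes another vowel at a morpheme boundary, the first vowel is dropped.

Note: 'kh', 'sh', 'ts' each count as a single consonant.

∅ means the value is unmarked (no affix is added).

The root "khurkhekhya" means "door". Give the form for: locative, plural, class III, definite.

khurkhekhyashnish

Attach case locative -sh → khurkhekhyash.
Attach number plural -na → khurkhekhyashna.
noun class = class III: zero marking, form stays khurkhekhyashna.
Attach definiteness definite -ish → khurkhekhyashnaish.
Apply vowel deletion: khurkhekhyashnaish → khurkhekhyashnish.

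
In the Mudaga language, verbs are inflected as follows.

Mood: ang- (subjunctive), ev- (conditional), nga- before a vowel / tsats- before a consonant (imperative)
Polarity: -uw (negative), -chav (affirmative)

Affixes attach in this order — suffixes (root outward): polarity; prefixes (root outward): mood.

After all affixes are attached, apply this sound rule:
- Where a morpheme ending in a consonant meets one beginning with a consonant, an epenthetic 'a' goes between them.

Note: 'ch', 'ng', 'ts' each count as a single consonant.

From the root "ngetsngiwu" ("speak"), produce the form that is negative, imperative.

tsatsangetsngiwuuw

Attach mood imperative tsats- (before consonant 'ng') → tsatsngetsngiwu.
Attach polarity negative -uw → tsatsngetsngiwuuw.
Apply epenthesis: tsatsngetsngiwuuw → tsatsangetsngiwuuw.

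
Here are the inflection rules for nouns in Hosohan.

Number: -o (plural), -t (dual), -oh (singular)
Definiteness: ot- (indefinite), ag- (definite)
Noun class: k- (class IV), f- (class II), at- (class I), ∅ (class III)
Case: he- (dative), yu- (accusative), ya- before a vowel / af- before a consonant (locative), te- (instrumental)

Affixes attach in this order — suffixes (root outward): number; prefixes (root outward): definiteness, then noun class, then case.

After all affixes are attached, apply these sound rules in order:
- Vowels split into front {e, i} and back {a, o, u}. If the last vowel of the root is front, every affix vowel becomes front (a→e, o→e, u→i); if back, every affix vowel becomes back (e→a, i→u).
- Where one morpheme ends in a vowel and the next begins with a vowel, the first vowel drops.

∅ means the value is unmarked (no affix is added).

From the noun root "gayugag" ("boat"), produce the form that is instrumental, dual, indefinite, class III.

Attach number dual -t → gayugagt.
Attach definiteness indefinite ot- → otgayugagt.
noun class = class III: zero marking, form stays otgayugagt.
Attach case instrumental te- → teotgayugagt.
Apply vowel harmony: teotgayugagt → taotgayugagt.
Apply vowel deletion: taotgayugagt → totgayugagt.

totgayugagt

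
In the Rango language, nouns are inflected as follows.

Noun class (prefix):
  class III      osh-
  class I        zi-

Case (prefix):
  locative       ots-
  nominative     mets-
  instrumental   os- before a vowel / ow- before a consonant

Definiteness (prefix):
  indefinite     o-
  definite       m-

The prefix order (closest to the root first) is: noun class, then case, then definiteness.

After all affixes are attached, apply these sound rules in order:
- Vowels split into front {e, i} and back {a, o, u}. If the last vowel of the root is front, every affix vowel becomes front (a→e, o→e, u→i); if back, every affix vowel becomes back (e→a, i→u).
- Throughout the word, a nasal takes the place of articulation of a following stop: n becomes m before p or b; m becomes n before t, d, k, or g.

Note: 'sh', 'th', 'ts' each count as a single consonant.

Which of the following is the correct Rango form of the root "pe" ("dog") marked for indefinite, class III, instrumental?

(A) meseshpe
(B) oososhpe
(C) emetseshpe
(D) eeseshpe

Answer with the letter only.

D

Attach noun class class III osh- → oshpe.
Attach case instrumental os- (before vowel 'o') → ososhpe.
Attach definiteness indefinite o- → oososhpe.
Apply vowel harmony: oososhpe → eeseshpe.
Nasal assimilation: no change.
So the correct form is eeseshpe, option (D).
(C) emetseshpe is wrong: it uses nominative instead of instrumental for case.
(A) meseshpe is wrong: it uses definite instead of indefinite for definiteness.
(B) oososhpe is wrong: it fails to apply the sound rule(s).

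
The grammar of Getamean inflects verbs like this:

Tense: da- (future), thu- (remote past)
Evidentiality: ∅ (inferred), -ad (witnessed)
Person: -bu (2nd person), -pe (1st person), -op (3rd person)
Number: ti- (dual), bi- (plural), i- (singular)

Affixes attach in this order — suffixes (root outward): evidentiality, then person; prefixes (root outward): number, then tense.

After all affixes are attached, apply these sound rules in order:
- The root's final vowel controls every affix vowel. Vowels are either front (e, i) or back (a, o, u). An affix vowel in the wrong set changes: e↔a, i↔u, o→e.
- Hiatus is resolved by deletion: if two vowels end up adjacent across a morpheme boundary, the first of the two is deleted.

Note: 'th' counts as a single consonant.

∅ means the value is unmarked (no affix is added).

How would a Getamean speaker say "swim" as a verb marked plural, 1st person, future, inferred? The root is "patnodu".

evidentiality = inferred: zero marking, form stays patnodu.
Attach number plural bi- → bipatnodu.
Attach person 1st person -pe → bipatnodupe.
Attach tense future da- → dabipatnodupe.
Apply vowel harmony: dabipatnodupe → dabupatnodupa.
Vowel deletion: no change.

dabupatnodupa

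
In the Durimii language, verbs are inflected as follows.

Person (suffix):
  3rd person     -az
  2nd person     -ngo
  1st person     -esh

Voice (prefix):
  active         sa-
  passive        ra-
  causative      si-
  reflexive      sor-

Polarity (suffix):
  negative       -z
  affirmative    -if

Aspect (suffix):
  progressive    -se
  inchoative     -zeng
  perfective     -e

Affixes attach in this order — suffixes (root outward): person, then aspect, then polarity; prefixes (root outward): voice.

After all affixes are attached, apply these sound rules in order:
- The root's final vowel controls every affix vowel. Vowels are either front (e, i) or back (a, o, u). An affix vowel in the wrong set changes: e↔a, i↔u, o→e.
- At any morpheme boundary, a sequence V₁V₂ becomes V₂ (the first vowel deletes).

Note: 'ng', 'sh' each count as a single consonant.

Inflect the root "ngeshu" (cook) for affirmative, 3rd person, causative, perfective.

Attach person 3rd person -az → ngeshuaz.
Attach voice causative si- → singeshuaz.
Attach aspect perfective -e → singeshuaze.
Attach polarity affirmative -if → singeshuazeif.
Apply vowel harmony: singeshuazeif → sungeshuazauf.
Apply vowel deletion: sungeshuazauf → sungeshazuf.

sungeshazuf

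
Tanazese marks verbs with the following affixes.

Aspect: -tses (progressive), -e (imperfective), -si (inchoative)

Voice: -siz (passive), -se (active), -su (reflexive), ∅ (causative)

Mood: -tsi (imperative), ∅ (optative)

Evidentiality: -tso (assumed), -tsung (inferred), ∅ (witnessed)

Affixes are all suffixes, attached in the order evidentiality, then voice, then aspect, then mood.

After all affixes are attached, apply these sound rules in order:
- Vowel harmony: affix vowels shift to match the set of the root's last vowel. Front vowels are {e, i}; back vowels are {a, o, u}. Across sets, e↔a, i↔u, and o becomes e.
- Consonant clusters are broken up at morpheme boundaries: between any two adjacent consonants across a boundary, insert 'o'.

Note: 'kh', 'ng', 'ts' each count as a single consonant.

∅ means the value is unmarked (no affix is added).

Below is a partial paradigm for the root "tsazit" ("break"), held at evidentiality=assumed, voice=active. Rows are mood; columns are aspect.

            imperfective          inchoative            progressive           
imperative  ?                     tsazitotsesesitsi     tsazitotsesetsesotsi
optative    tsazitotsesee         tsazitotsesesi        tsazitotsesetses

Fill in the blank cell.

tsazitotseseetsi

Attach evidentiality assumed -tso → tsazittso.
Attach voice active -se → tsazittsose.
Attach aspect imperfective -e → tsazittsosee.
Attach mood imperative -tsi → tsazittsoseetsi.
Apply vowel harmony: tsazittsoseetsi → tsazittseseetsi.
Apply epenthesis: tsazittseseetsi → tsazitotseseetsi.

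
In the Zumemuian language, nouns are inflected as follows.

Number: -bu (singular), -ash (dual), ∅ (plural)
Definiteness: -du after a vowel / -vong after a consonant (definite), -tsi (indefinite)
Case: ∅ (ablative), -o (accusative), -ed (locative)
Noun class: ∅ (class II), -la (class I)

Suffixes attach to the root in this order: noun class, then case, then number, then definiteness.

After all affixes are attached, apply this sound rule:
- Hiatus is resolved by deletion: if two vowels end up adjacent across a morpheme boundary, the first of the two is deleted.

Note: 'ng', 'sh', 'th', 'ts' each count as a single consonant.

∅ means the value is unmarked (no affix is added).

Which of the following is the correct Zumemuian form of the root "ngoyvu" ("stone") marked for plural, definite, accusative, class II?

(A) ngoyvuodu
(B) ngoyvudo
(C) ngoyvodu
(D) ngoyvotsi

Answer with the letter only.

noun class = class II: zero marking, form stays ngoyvu.
Attach case accusative -o → ngoyvuo.
number = plural: zero marking, form stays ngoyvuo.
Attach definiteness definite -du (after vowel 'o') → ngoyvuodu.
Apply vowel deletion: ngoyvuodu → ngoyvodu.
So the correct form is ngoyvodu, option (C).
(A) ngoyvuodu is wrong: it fails to apply the sound rule(s).
(B) ngoyvudo is wrong: it has the affixes in the wrong order.
(D) ngoyvotsi is wrong: it uses indefinite instead of definite for definiteness.

C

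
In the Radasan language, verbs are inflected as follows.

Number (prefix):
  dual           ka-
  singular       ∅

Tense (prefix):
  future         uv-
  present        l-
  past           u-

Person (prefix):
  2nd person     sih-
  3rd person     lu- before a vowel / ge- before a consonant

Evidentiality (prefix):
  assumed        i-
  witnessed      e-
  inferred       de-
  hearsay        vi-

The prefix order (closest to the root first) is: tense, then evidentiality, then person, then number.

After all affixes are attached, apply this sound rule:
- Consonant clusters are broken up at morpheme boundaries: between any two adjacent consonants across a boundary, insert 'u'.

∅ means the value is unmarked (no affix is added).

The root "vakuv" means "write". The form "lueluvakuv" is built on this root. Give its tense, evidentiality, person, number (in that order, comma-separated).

Segment: lu-e-l-vakuv.
tense: l- → present.
evidentiality: e- → witnessed.
person: lu/ge- → 3rd person.
number: ∅ → singular.

present, witnessed, 3rd person, singular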